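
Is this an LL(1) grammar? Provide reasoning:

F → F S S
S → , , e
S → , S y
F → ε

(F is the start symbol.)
No. Predict set conflict for F: { ',' }

A grammar is LL(1) if for each non-terminal N with multiple productions, the predict sets of those productions are pairwise disjoint, where PREDICT(N → α) = (FIRST(α) \ {ε}) ∪ (FOLLOW(N) if α ⇒* ε).

Relevant sets:
  FIRST(F) = { ',', ε }
  FIRST(S) = { ',' }
  FOLLOW(F) = { $, ',' }

For F:
  PREDICT(F → F S S) = { ',' }
  PREDICT(F → ε) = { $, ',' }
For S:
  PREDICT(S → ',' ',' e) = { ',' }
  PREDICT(S → ',' S y) = { ',' }

Conflict found: Predict set conflict for F: { ',' }
The grammar is NOT LL(1).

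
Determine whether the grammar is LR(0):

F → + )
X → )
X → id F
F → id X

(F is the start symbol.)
A grammar is LR(0) if no state in the canonical LR(0) collection has:
  - both a shift item (dot before a terminal) and a complete item (shift-reduce conflict), or
  - two or more complete items (reduce-reduce conflict; the accept item [F' → F .] counts as a complete item here).

Augment with F' → F and build the canonical LR(0) collection (I0 = CLOSURE({[F' → . F]}), then GOTO on every symbol after a dot until no new states appear). It has 9 states:
  I0: { [F → . + )], [F → . id X], [F' → . F] }  — shift
  I1: { [F → + . )] }  — shift
  I2: { [F' → F .] }  — accept
  I3: { [F → id . X], [X → . )], [X → . id F] }  — shift
  I4: { [X → ) .] }  — reduce
  I5: { [F → id X .] }  — reduce
  I6: { [F → . + )], [F → . id X], [X → id . F] }  — shift
  I7: { [X → id F .] }  — reduce
  I8: { [F → + ) .] }  — reduce

Every state is either a pure shift/goto state or contains exactly one complete item and nothing to shift — no conflicts. The grammar is LR(0).

Answer: Yes, the grammar is LR(0)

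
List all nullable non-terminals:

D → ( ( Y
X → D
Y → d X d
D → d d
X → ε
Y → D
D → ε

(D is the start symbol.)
{ 'D', 'X', 'Y' }

ε-productions: X → ε, D → ε
So X, D are immediately nullable.
Y → D: every symbol on the right is nullable, so Y is nullable too.
Every non-terminal is now nullable.
Nullable = { 'D', 'X', 'Y' }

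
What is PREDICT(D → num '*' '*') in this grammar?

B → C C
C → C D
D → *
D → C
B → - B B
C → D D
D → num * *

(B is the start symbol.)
{ 'num' }

PREDICT(D → num '*' '*') = (FIRST(RHS) \ {ε}) ∪ (FOLLOW(D) if ε ∈ FIRST(RHS), i.e. RHS ⇒* ε)
FIRST(num '*' '*') = { 'num' }
ε ∉ FIRST(num '*' '*'), so FOLLOW(D) is not added.
PREDICT(D → num '*' '*') = { 'num' }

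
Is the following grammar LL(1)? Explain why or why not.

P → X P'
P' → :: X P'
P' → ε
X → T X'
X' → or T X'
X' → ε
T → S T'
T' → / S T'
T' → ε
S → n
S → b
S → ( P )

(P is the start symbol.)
A grammar is LL(1) if for each non-terminal N with multiple productions, the predict sets of those productions are pairwise disjoint, where PREDICT(N → α) = (FIRST(α) \ {ε}) ∪ (FOLLOW(N) if α ⇒* ε).

Relevant sets:
  FOLLOW(P') = { $, ')' }
  FOLLOW(X') = { $, ')', '::' }
  FOLLOW(T') = { $, ')', '::', 'or' }

For P':
  PREDICT(P' → :: X P') = { '::' }
  PREDICT(P' → ε) = { $, ')' }
For X':
  PREDICT(X' → or T X') = { 'or' }
  PREDICT(X' → ε) = { $, ')', '::' }
For T':
  PREDICT(T' → '/' S T') = { '/' }
  PREDICT(T' → ε) = { $, ')', '::', 'or' }
For S:
  PREDICT(S → n) = { 'n' }
  PREDICT(S → b) = { 'b' }
  PREDICT(S → '(' P ')') = { '(' }
P, X, T have a single production, so nothing to check there.

All predict sets are disjoint. The grammar IS LL(1).

Answer: Yes, the grammar is LL(1).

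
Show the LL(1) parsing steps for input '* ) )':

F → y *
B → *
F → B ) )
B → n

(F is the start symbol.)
LL(1) parsing maintains a stack (initially the start symbol over $) and the input. At each step: if the stack top is a terminal, match it against the current input token; if it is a non-terminal N, replace it with the RHS of M[N, lookahead] (the unique production whose predict set contains the lookahead).

Stack is shown with the top on the left.

Stack    Input    Action
------------------------
F $      * ) ) $  output F → B ) )
B ) ) $  * ) ) $  output B → *
* ) ) $  * ) ) $  match '*'
) ) $    ) ) $    match ')'
) $      ) $      match ')'
$        $        accept

The string is accepted.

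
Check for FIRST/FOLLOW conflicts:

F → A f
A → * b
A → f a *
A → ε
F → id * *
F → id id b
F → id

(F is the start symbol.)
A FIRST/FOLLOW conflict occurs when a non-terminal N has a nullable alternative N → β (β ⇒* ε) and another alternative N → α with FIRST(α) ∩ FOLLOW(N) ≠ ∅: on such a lookahead the parser cannot decide between expanding α and letting N vanish via β.

Nullable non-terminals: A.

A: nullable alternative(s) A → ε; FOLLOW(A) = { 'f' }
  A → * b: FIRST \ {ε} = { '*' } — disjoint from FOLLOW(A)
  A → f a *: FIRST \ {ε} = { 'f' } — overlaps FOLLOW(A) on { 'f' }: CONFLICT
  A → ε: FIRST \ {ε} = { } — this is the only nullable alternative, skip

F has no nullable alternative, so no FIRST/FOLLOW check is needed there.

So the grammar has 1 FIRST/FOLLOW conflict (marked CONFLICT above).

Answer: Yes. A → f a '*' with FOLLOW(A) on { 'f' }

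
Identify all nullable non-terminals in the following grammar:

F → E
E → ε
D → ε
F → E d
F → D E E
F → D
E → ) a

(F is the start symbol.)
ε-productions: E → ε, D → ε
So E, D are immediately nullable.
F → E: every symbol on the right is nullable, so F is nullable too.
Every non-terminal is now nullable.
Nullable = { 'D', 'E', 'F' }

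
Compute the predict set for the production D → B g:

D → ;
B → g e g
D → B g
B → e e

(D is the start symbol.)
{ 'e', 'g' }

PREDICT(D → B g) = (FIRST(RHS) \ {ε}) ∪ (FOLLOW(D) if ε ∈ FIRST(RHS), i.e. RHS ⇒* ε)
FIRST(B) = { 'e', 'g' }
FIRST(B g) = { 'e', 'g' }
ε ∉ FIRST(B g), so FOLLOW(D) is not added.
PREDICT(D → B g) = { 'e', 'g' }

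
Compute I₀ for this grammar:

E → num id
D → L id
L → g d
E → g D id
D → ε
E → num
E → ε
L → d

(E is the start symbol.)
First, augment the grammar with E' → E
I₀ = CLOSURE({ [E' → . E] }):
  [E' → . E] has the dot before E: add [E → . num id], [E → . g D id], [E → . num], [E → .]
No further items can be added.

I₀ = { [E → . g D id], [E → . num id], [E → . num], [E → .], [E' → . E] }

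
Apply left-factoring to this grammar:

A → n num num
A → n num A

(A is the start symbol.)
Left-factoring transforms A → αβ₁ | αβ₂ into A → αA' and A' → β₁ | β₂
(α is the longest common prefix among the alternatives). Repeat until
no nonterminal has two alternatives with a common prefix.

Round 1: A has alternatives sharing prefix 'n num'. Introduce A': A → n num A'
  Add: A' → num
  Add: A' → A

No remaining common prefixes — done.

Resulting grammar:
A → n num A'
A' → num
A' → A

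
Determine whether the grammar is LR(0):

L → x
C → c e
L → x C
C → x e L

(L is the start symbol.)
No. Shift-reduce conflict between [L → x .] and [C → . c e]

Augment with L' → L and build the canonical LR(0) collection (I0 = CLOSURE({[L' → . L]}), then GOTO on every symbol after a dot until no new states appear). It has 9 states:
  I0: { [L → . x C], [L → . x], [L' → . L] }  — shift
  I1: { [L' → L .] }  — accept
  I2: { [C → . c e], [C → . x e L], [L → x . C], [L → x .] }  — shift, reduce
  I3: { [L → x C .] }  — reduce
  I4: { [C → c . e] }  — shift
  I5: { [C → x . e L] }  — shift
  I6: { [C → x e . L], [L → . x C], [L → . x] }  — shift
  I7: { [C → x e L .] }  — reduce
  I8: { [C → c e .] }  — reduce

Conflict in state I2:
  Shift-reduce conflict between [L → x .] and [C → . c e]
So the grammar is NOT LR(0).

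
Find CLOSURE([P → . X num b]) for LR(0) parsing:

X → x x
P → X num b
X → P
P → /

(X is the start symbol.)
{ [P → . /], [P → . X num b], [X → . P], [X → . x x] }

Start with: [P → . X num b]
  [P → . X num b] has the dot before X: add [X → . x x], [X → . P]
  [X → . P] has the dot before P: add [P → . /]
No further items can be added.

CLOSURE = { [P → . /], [P → . X num b], [X → . P], [X → . x x] }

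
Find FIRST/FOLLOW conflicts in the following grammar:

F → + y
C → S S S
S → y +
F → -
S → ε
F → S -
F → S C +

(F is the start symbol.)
A FIRST/FOLLOW conflict occurs when a non-terminal N has a nullable alternative N → β (β ⇒* ε) and another alternative N → α with FIRST(α) ∩ FOLLOW(N) ≠ ∅: on such a lookahead the parser cannot decide between expanding α and letting N vanish via β.

Nullable non-terminals: C, S.
C has a nullable alternative but only one production, so nothing to check.

S: nullable alternative(s) S → ε; FOLLOW(S) = { '+', '-', 'y' }
  S → y +: FIRST \ {ε} = { 'y' } — overlaps FOLLOW(S) on { 'y' }: CONFLICT
  S → ε: FIRST \ {ε} = { } — this is the only nullable alternative, skip

F has no nullable alternative, so no FIRST/FOLLOW check is needed there.

So the grammar has 1 FIRST/FOLLOW conflict (marked CONFLICT above).

Answer: Yes. S → y '+' with FOLLOW(S) on { 'y' }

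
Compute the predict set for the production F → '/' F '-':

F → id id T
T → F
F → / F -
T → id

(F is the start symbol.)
{ '/' }

PREDICT(F → '/' F '-') = (FIRST(RHS) \ {ε}) ∪ (FOLLOW(F) if ε ∈ FIRST(RHS), i.e. RHS ⇒* ε)
FIRST('/' F '-') = { '/' }
ε ∉ FIRST('/' F '-'), so FOLLOW(F) is not added.
PREDICT(F → '/' F '-') = { '/' }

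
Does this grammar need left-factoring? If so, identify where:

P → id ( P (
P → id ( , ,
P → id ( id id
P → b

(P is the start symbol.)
Yes, P has productions with common prefix 'id ('

Left-factoring is needed when two productions for the same non-terminal
share a common prefix on the right-hand side.

Productions for P:
  P → id ( P (
  P → id ( , ,
  P → id ( id id
  P → b

Found common prefix 'id (' in productions for P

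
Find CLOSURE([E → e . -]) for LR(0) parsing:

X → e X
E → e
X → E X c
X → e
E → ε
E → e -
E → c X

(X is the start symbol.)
Start with: [E → e . -]
The dot precedes the terminal '-', so nothing is added.

CLOSURE = { [E → e . -] }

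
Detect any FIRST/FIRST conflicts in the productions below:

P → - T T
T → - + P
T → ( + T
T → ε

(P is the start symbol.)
No FIRST/FIRST conflicts.

Productions for T:
  T → - + P: FIRST = { '-' }
  T → ( + T: FIRST = { '(' }
  T → ε: FIRST = { ε }
P has only one production, so no FIRST/FIRST conflict is possible there.

All alternatives of each non-terminal have pairwise disjoint FIRST sets.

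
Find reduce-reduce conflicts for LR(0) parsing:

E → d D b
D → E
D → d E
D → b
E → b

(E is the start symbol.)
Yes — I6: [D → b .] vs [E → b .]; I8: [D → E .] vs [D → d E .]

A reduce-reduce conflict occurs when an LR(0) state has two complete items [A → α .] and [B → β .] — both call for a reduction, and with no lookahead the parser cannot choose between them.

Augment with E' → E and build the canonical LR(0) collection (I0 = CLOSURE({[E' → . E]}), then GOTO on every symbol after a dot until no new states appear). It has 10 states:
  I0: { [E → . b], [E → . d D b], [E' → . E] }  — shift
  I1: { [E' → E .] }  — accept
  I2: { [E → b .] }  — reduce
  I3: { [D → . E], [D → . b], [D → . d E], [E → . b], [E → . d D b], [E → d . D b] }  — shift
  I4: { [E → d D . b] }  — shift
  I5: { [D → E .] }  — reduce
  I6: { [D → b .], [E → b .] }  — 2 reduces
  I7: { [D → . E], [D → . b], [D → . d E], [D → d . E], [E → . b], [E → . d D b], [E → d . D b] }  — shift
  I8: { [D → E .], [D → d E .] }  — 2 reduces
  I9: { [E → d D b .] }  — reduce

I6 contains complete items [D → b .], [E → b .] — reduce-reduce conflict.
I8 contains complete items [D → E .], [D → d E .] — reduce-reduce conflict.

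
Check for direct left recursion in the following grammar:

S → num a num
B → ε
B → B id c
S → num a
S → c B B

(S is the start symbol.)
Direct left recursion occurs when N → N α for some non-terminal N (the right-hand side begins with the left-hand side itself).

S → num a num: starts with num
B → ε: starts with ε
B → B id c: LEFT RECURSIVE (starts with B)
S → num a: starts with num
S → c B B: starts with c

The grammar has direct left recursion on: B.

Answer: Yes, B is left-recursive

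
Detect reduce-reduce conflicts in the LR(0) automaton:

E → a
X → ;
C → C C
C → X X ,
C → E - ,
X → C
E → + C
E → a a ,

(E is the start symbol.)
Yes — I7: [E → + C .] vs [X → C .]; I13: [C → C C .] vs [X → C .]

Augment with E' → E and build the canonical LR(0) collection (I0 = CLOSURE({[E' → . E]}), then GOTO on every symbol after a dot until no new states appear). It has 16 states:
  I0: { [E → . + C], [E → . a a ,], [E → . a], [E' → . E] }  — shift
  I1: { [C → . C C], [C → . E - ,], [C → . X X ,], [E → + . C], [E → . + C], [E → . a a ,], [E → . a], [X → . ;], [X → . C] }  — shift
  I2: { [E' → E .] }  — accept
  I3: { [E → a . a ,], [E → a .] }  — shift, reduce
  I4: { [E → a a . ,] }  — shift
  I5: { [E → a a , .] }  — reduce
  I6: { [X → ; .] }  — reduce
  I7: { [C → . C C], [C → . E - ,], [C → . X X ,], [C → C . C], [E → + C .], [E → . + C], [E → . a a ,], [E → . a], [X → . ;], [X → . C], [X → C .] }  — shift, 2 reduces
  I8: { [C → E . - ,] }  — shift
  I9: { [C → . C C], [C → . E - ,], [C → . X X ,], [C → X . X ,], [E → . + C], [E → . a a ,], [E → . a], [X → . ;], [X → . C] }  — shift
  I10: { [C → . C C], [C → . E - ,], [C → . X X ,], [C → C . C], [E → . + C], [E → . a a ,], [E → . a], [X → . ;], [X → . C], [X → C .] }  — shift, reduce
  I11: { [C → . C C], [C → . E - ,], [C → . X X ,], [C → X . X ,], [C → X X . ,], [E → . + C], [E → . a a ,], [E → . a], [X → . ;], [X → . C] }  — shift
  I12: { [C → X X , .] }  — reduce
  I13: { [C → . C C], [C → . E - ,], [C → . X X ,], [C → C . C], [C → C C .], [E → . + C], [E → . a a ,], [E → . a], [X → . ;], [X → . C], [X → C .] }  — shift, 2 reduces
  I14: { [C → E - . ,] }  — shift
  I15: { [C → E - , .] }  — reduce

I7 contains complete items [E → + C .], [X → C .] — reduce-reduce conflict.
I13 contains complete items [C → C C .], [X → C .] — reduce-reduce conflict.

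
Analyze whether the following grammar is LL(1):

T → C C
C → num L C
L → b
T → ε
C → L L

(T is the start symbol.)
Yes, the grammar is LL(1).

Relevant sets:
  FIRST(C) = { 'b', 'num' }
  FIRST(L) = { 'b' }
  FOLLOW(T) = { $ }

For T:
  PREDICT(T → C C) = { 'b', 'num' }
  PREDICT(T → ε) = { $ }
For C:
  PREDICT(C → num L C) = { 'num' }
  PREDICT(C → L L) = { 'b' }
L has a single production, so nothing to check there.

All predict sets are disjoint. The grammar IS LL(1).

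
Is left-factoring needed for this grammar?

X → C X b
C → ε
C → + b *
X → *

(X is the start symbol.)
No, left-factoring is not needed

Left-factoring is needed when two productions for the same non-terminal
share a common prefix on the right-hand side.

Productions for X:
  X → C X b
  X → *
Productions for C:
  C → ε
  C → + b *

No common prefixes found.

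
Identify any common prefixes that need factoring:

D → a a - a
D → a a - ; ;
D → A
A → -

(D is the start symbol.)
Left-factoring is needed when two productions for the same non-terminal
share a common prefix on the right-hand side.

Productions for D:
  D → a a - a
  D → a a - ; ;
  D → A

Found common prefix 'a a -' in productions for D

Answer: Yes, D has productions with common prefix 'a a -'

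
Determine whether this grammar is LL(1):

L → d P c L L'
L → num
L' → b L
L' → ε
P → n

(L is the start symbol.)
Relevant sets:
  FOLLOW(L') = { $, 'b' }

For L:
  PREDICT(L → d P c L L') = { 'd' }
  PREDICT(L → num) = { 'num' }
For L':
  PREDICT(L' → b L) = { 'b' }
  PREDICT(L' → ε) = { $, 'b' }
P has a single production, so nothing to check there.

Conflict found: Predict set conflict for L': { 'b' }
The grammar is NOT LL(1).

Answer: No. Predict set conflict for L': { 'b' }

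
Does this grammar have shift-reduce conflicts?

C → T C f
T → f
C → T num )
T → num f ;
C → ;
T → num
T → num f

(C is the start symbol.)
A shift-reduce conflict occurs when an LR(0) state has both:
  - a complete (reduce) item [A → α .] (dot at the end), and
  - a shift item [B → β . c γ] (dot before a terminal).

Augment with C' → C and build the canonical LR(0) collection (I0 = CLOSURE({[C' → . C]}), then GOTO on every symbol after a dot until no new states appear). It has 12 states:
  I0: { [C → . ;], [C → . T C f], [C → . T num )], [C' → . C], [T → . f], [T → . num f ;], [T → . num f], [T → . num] }  — shift
  I1: { [C → ; .] }  — reduce
  I2: { [C' → C .] }  — accept
  I3: { [C → . ;], [C → . T C f], [C → . T num )], [C → T . C f], [C → T . num )], [T → . f], [T → . num f ;], [T → . num f], [T → . num] }  — shift
  I4: { [T → f .] }  — reduce
  I5: { [T → num . f ;], [T → num . f], [T → num .] }  — shift, reduce
  I6: { [T → num f . ;], [T → num f .] }  — shift, reduce
  I7: { [T → num f ; .] }  — reduce
  I8: { [C → T C . f] }  — shift
  I9: { [C → T num . )], [T → num . f ;], [T → num . f], [T → num .] }  — shift, reduce
  I10: { [C → T num ) .] }  — reduce
  I11: { [C → T C f .] }  — reduce

I5 contains reduce item [T → num .] and shift items [T → num . f], [T → num . f ;] — shift-reduce conflict.
I6 contains reduce item [T → num f .] and shift item [T → num f . ;] — shift-reduce conflict.
I9 contains reduce item [T → num .] and shift items [C → T num . )], [T → num . f], [T → num . f ;] — shift-reduce conflict.

Answer: Yes — I5: [T → num .] vs [T → num . f]; I6: [T → num f .] vs [T → num f . ;]; I9: [T → num .] vs [C → T num . )]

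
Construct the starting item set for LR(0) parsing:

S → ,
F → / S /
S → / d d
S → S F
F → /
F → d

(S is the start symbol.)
First, augment the grammar with S' → S
I₀ = CLOSURE({ [S' → . S] }):
  [S' → . S] has the dot before S: add [S → . ,], [S → . / d d], [S → . S F]
No further items can be added.

I₀ = { [S → . ,], [S → . / d d], [S → . S F], [S' → . S] }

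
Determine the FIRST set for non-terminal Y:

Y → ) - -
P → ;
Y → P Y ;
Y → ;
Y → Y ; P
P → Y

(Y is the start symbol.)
To compute FIRST(Y), examine every production with Y on the left-hand side, reading each right-hand side left to right until a non-nullable symbol is reached.

FIRST sets of the other non-terminals involved (by the same procedure, iterated to a fixed point):
  FIRST(P) = { ')', ';' }

From Y → ) - -:
  - ')' is a terminal: add ')' and stop
From Y → P Y ;:
  - P is a non-terminal: add FIRST(P) \ {ε} = { ')', ';' }
    P is not nullable, so stop
From Y → ;:
  - ';' is a terminal: add ';' and stop
From Y → Y ; P:
  - Y is the symbol being defined: contributes nothing new
    Y is not nullable, so stop

Collecting: FIRST(Y) = { ')', ';' }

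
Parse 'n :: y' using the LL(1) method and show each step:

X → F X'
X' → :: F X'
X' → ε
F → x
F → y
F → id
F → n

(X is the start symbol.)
LL(1) parsing maintains a stack (initially the start symbol over $) and the input. At each step: if the stack top is a terminal, match it against the current input token; if it is a non-terminal N, replace it with the RHS of M[N, lookahead] (the unique production whose predict set contains the lookahead).

Stack is shown with the top on the left.

Stack      Input     Action
---------------------------
X $        n :: y $  output X → F X'
F X' $     n :: y $  output F → n
n X' $     n :: y $  match 'n'
X' $       :: y $    output X' → :: F X'
:: F X' $  :: y $    match '::'
F X' $     y $       output F → y
y X' $     y $       match 'y'
X' $       $         output X' → ε
$          $         accept

The string is accepted.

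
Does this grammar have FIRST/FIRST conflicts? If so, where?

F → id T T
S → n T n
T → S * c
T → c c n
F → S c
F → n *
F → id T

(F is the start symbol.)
A FIRST/FIRST conflict occurs when two productions N → α and N → β for the same non-terminal have FIRST(α) ∩ FIRST(β) ≠ ∅ (with ε ∈ FIRST of a nullable right-hand side, so two nullable alternatives also conflict).

FIRST sets of the non-terminals at (or reachable through a nullable prefix from) the front of some alternative:
  FIRST(S) = { 'n' }

Productions for F:
  F → id T T: FIRST = { 'id' }
  F → S c: FIRST = { 'n' }
  F → n *: FIRST = { 'n' }
  F → id T: FIRST = { 'id' }
Productions for T:
  T → S * c: FIRST = { 'n' }
  T → c c n: FIRST = { 'c' }
S has only one production, so no FIRST/FIRST conflict is possible there.

Conflict for F: F → id T T and F → id T
  Overlap: { 'id' }
Conflict for F: F → S c and F → n *
  Overlap: { 'n' }

Answer: Yes. F → id T T / F → id T on { 'id' }; F → S c / F → n '*' on { 'n' }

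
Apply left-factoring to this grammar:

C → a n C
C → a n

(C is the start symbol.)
Left-factoring transforms A → αβ₁ | αβ₂ into A → αA' and A' → β₁ | β₂
(α is the longest common prefix among the alternatives). Repeat until
no nonterminal has two alternatives with a common prefix.

Round 1: C has alternatives sharing prefix 'a n'. Introduce C': C → a n C'
  Add: C' → C
  Add: C' → ε

No remaining common prefixes — done.

Resulting grammar:
C → a n C'
C' → C
C' → ε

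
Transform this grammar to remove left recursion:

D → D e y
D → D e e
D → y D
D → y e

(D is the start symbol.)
D is directly left-recursive. The standard transformation for
  A → A α₁ | ... | A α_m | β₁ | ... | β_n
is
  A  → β₁ A' | ... | β_n A'
  A' → α₁ A' | ... | α_m A' | ε

D → y D becomes D → y D D'
D → y e becomes D → y e D'
D → D e y becomes D' → e y D'
D → D e e becomes D' → e e D'
Add D' → ε

Resulting grammar:
D → y D D'
D → y e D'
D' → e y D'
D' → e e D'
D' → ε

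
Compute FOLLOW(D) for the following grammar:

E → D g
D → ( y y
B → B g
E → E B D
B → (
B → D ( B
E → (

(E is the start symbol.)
To compute FOLLOW(D), find every occurrence of D on a right-hand side N → α D β: add FIRST(β) \ {ε}, and if β is empty or nullable also add FOLLOW(N). Iterate to a fixed point.

In E → D g: D is followed by g, add FIRST(g) \ {ε} = { 'g' }
In E → E B D: D is at the end, add FOLLOW(E)
In B → D ( B: D is followed by '(' B, add FIRST('(' B) \ {ε} = { '(' }

The FOLLOW sets referred to above (computed the same way, to a fixed point):
  FOLLOW(E) = { $, '(' }

Taking the union: FOLLOW(D) = { $, '(', 'g' }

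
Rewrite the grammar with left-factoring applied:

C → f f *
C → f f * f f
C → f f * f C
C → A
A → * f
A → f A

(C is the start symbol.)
C → f f * C'
C' → ε
C' → f C''
C'' → f
C'' → C
C → A
A → * f
A → f A

Left-factoring transforms A → αβ₁ | αβ₂ into A → αA' and A' → β₁ | β₂
(α is the longest common prefix among the alternatives). Repeat until
no nonterminal has two alternatives with a common prefix.

Round 1: C has alternatives sharing prefix 'f f *'. Introduce C': C → f f * C'
  Add: C' → ε
  Add: C' → f f
  Add: C' → f C

Round 2: C' has alternatives sharing prefix 'f'. Introduce C'': C' → f C''
  Add: C'' → f
  Add: C'' → C

No remaining common prefixes — done.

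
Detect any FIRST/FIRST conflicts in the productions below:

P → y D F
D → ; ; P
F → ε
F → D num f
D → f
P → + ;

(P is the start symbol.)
No FIRST/FIRST conflicts.

A FIRST/FIRST conflict occurs when two productions N → α and N → β for the same non-terminal have FIRST(α) ∩ FIRST(β) ≠ ∅ (with ε ∈ FIRST of a nullable right-hand side, so two nullable alternatives also conflict).

FIRST sets of the non-terminals at (or reachable through a nullable prefix from) the front of some alternative:
  FIRST(D) = { ';', 'f' }

Productions for P:
  P → y D F: FIRST = { 'y' }
  P → + ;: FIRST = { '+' }
Productions for D:
  D → ; ; P: FIRST = { ';' }
  D → f: FIRST = { 'f' }
Productions for F:
  F → ε: FIRST = { ε }
  F → D num f: FIRST = { ';', 'f' }

All alternatives of each non-terminal have pairwise disjoint FIRST sets.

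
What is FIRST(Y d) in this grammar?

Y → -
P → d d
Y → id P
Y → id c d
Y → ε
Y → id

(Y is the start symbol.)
FIRST sets of the non-terminals involved (from the grammar, by fixed-point iteration):
  FIRST(Y) = { '-', 'id', ε }

To compute FIRST(Y d), process the symbols left to right:
Symbol Y is a non-terminal. Add FIRST(Y) \ {ε} = { '-', 'id' }
Y is nullable (ε ∈ FIRST(Y)), continue to the next symbol.
Symbol d is a terminal. Add 'd' and stop.
FIRST(Y d) = { '-', 'd', 'id' }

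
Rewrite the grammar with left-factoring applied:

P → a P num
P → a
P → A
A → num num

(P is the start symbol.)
P → a P'
P' → P num
P' → ε
P → A
A → num num

Left-factoring transforms A → αβ₁ | αβ₂ into A → αA' and A' → β₁ | β₂
(α is the longest common prefix among the alternatives). Repeat until
no nonterminal has two alternatives with a common prefix.

Round 1: P has alternatives sharing prefix 'a'. Introduce P': P → a P'
  Add: P' → P num
  Add: P' → ε

No remaining common prefixes — done.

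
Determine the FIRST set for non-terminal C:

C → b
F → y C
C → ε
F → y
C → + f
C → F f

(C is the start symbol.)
{ '+', 'b', 'y', ε }

FIRST sets of the other non-terminals involved (by the same procedure, iterated to a fixed point):
  FIRST(F) = { 'y' }

From C → b:
  - b is a terminal: add 'b' and stop
From C → ε:
  - ε-production, so ε ∈ FIRST(C)
From C → + f:
  - '+' is a terminal: add '+' and stop
From C → F f:
  - F is a non-terminal: add FIRST(F) \ {ε} = { 'y' }
    F is not nullable, so stop

Collecting: FIRST(C) = { '+', 'b', 'y', ε }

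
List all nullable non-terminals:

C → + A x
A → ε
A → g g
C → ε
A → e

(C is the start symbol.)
{ 'A', 'C' }

A non-terminal is nullable if it can derive ε (the empty string): either it has an ε-production, or it has a production whose right-hand side consists entirely of nullable non-terminals.

ε-productions: A → ε, C → ε
So A, C are immediately nullable.
Every non-terminal is now nullable.
Nullable = { 'A', 'C' }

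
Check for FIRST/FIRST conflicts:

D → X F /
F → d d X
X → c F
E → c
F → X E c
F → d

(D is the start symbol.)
Yes. F → d d X / F → d on { 'd' }

A FIRST/FIRST conflict occurs when two productions N → α and N → β for the same non-terminal have FIRST(α) ∩ FIRST(β) ≠ ∅ (with ε ∈ FIRST of a nullable right-hand side, so two nullable alternatives also conflict).

FIRST sets of the non-terminals at (or reachable through a nullable prefix from) the front of some alternative:
  FIRST(X) = { 'c' }

Productions for F:
  F → d d X: FIRST = { 'd' }
  F → X E c: FIRST = { 'c' }
  F → d: FIRST = { 'd' }
D, X, E have only one production, so no FIRST/FIRST conflict is possible there.

Conflict for F: F → d d X and F → d
  Overlap: { 'd' }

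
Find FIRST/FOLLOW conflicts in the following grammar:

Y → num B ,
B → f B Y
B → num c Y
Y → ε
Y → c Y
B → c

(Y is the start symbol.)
Yes. Y → num B ',' with FOLLOW(Y) on { 'num' }; Y → c Y with FOLLOW(Y) on { 'c' }

Nullable non-terminals: Y.

Y: nullable alternative(s) Y → ε; FOLLOW(Y) = { $, ',', 'c', 'num' }
  Y → num B ,: FIRST \ {ε} = { 'num' } — overlaps FOLLOW(Y) on { 'num' }: CONFLICT
  Y → ε: FIRST \ {ε} = { } — this is the only nullable alternative, skip
  Y → c Y: FIRST \ {ε} = { 'c' } — overlaps FOLLOW(Y) on { 'c' }: CONFLICT

B has no nullable alternative, so no FIRST/FOLLOW check is needed there.

So the grammar has 2 FIRST/FOLLOW conflicts (marked CONFLICT above).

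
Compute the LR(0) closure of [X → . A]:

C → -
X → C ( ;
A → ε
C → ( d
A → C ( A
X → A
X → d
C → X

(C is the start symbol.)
{ [A → . C ( A], [A → .], [C → . ( d], [C → . -], [C → . X], [X → . A], [X → . C ( ;], [X → . d] }

To compute CLOSURE, for each item [A → α.Bβ] where B is a non-terminal, add [B → .γ] for all productions B → γ; repeat for the newly added items until nothing changes.

Start with: [X → . A]
  [X → . A] has the dot before A: add [A → .], [A → . C ( A]
  [A → . C ( A] has the dot before C: add [C → . -], [C → . ( d], [C → . X]
  [C → . X] has the dot before X: add [X → . C ( ;], [X → . d]
No further items can be added.

CLOSURE = { [A → . C ( A], [A → .], [C → . ( d], [C → . -], [C → . X], [X → . A], [X → . C ( ;], [X → . d] }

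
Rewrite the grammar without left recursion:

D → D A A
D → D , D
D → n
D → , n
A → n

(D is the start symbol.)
D → n D'
D → , n D'
D' → A A D'
D' → , D D'
D' → ε
A → n

D is directly left-recursive. The standard transformation for
  A → A α₁ | ... | A α_m | β₁ | ... | β_n
is
  A  → β₁ A' | ... | β_n A'
  A' → α₁ A' | ... | α_m A' | ε

D → n becomes D → n D'
D → , n becomes D → , n D'
D → D A A becomes D' → A A D'
D → D , D becomes D' → , D D'
Add D' → ε

Productions for other non-terminals are unchanged:
  A → n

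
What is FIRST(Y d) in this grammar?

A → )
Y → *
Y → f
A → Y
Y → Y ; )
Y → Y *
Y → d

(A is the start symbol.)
FIRST sets of the non-terminals involved (from the grammar, by fixed-point iteration):
  FIRST(Y) = { '*', 'd', 'f' }

To compute FIRST(Y d), process the symbols left to right:
Symbol Y is a non-terminal. Add FIRST(Y) \ {ε} = { '*', 'd', 'f' }
Y is not nullable (ε ∉ FIRST(Y)), so stop here.
FIRST(Y d) = { '*', 'd', 'f' }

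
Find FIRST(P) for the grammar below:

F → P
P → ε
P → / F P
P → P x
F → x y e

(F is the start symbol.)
{ '/', 'x', ε }

To compute FIRST(P), examine every production with P on the left-hand side, reading each right-hand side left to right until a non-nullable symbol is reached.

From P → ε:
  - ε-production, so ε ∈ FIRST(P)
From P → / F P:
  - '/' is a terminal: add '/' and stop
From P → P x:
  - P is the symbol being defined: contributes nothing new
    P is nullable, so continue to the next symbol
  - x is a terminal: add 'x' and stop

Collecting: FIRST(P) = { '/', 'x', ε }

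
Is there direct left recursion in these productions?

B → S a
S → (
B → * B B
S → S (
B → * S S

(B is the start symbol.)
Direct left recursion occurs when N → N α for some non-terminal N (the right-hand side begins with the left-hand side itself).

B → S a: starts with S
S → (: starts with '('
B → * B B: starts with '*'
S → S (: LEFT RECURSIVE (starts with S)
B → * S S: starts with '*'

The grammar has direct left recursion on: S.

Answer: Yes, S is left-recursive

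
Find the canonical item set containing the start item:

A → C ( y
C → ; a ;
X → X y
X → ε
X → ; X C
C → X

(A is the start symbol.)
First, augment the grammar with A' → A
I₀ = CLOSURE({ [A' → . A] }):
  [A' → . A] has the dot before A: add [A → . C ( y]
  [A → . C ( y] has the dot before C: add [C → . ; a ;], [C → . X]
  [C → . X] has the dot before X: add [X → . X y], [X → .], [X → . ; X C]
No further items can be added.

I₀ = { [A → . C ( y], [A' → . A], [C → . ; a ;], [C → . X], [X → . ; X C], [X → . X y], [X → .] }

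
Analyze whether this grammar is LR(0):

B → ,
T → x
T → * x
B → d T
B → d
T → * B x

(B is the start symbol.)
No. Shift-reduce conflict between [B → d .] and [T → . * B x]

A grammar is LR(0) if no state in the canonical LR(0) collection has:
  - both a shift item (dot before a terminal) and a complete item (shift-reduce conflict), or
  - two or more complete items (reduce-reduce conflict; the accept item [B' → B .] counts as a complete item here).

Augment with B' → B and build the canonical LR(0) collection (I0 = CLOSURE({[B' → . B]}), then GOTO on every symbol after a dot until no new states appear). It has 10 states:
  I0: { [B → . ,], [B → . d T], [B → . d], [B' → . B] }  — shift
  I1: { [B → , .] }  — reduce
  I2: { [B' → B .] }  — accept
  I3: { [B → d . T], [B → d .], [T → . * B x], [T → . * x], [T → . x] }  — shift, reduce
  I4: { [B → . ,], [B → . d T], [B → . d], [T → * . B x], [T → * . x] }  — shift
  I5: { [B → d T .] }  — reduce
  I6: { [T → x .] }  — reduce
  I7: { [T → * B . x] }  — shift
  I8: { [T → * x .] }  — reduce
  I9: { [T → * B x .] }  — reduce

Conflict in state I3:
  Shift-reduce conflict between [B → d .] and [T → . * B x]
So the grammar is NOT LR(0).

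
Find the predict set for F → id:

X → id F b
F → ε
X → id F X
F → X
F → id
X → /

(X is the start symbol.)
PREDICT(F → id) = (FIRST(RHS) \ {ε}) ∪ (FOLLOW(F) if ε ∈ FIRST(RHS), i.e. RHS ⇒* ε)
FIRST(id) = { 'id' }
ε ∉ FIRST(id), so FOLLOW(F) is not added.
PREDICT(F → id) = { 'id' }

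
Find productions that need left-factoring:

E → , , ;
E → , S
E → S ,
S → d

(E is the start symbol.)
Yes, E has productions with common prefix ','

Left-factoring is needed when two productions for the same non-terminal
share a common prefix on the right-hand side.

Productions for E:
  E → , , ;
  E → , S
  E → S ,

Found common prefix ',' in productions for E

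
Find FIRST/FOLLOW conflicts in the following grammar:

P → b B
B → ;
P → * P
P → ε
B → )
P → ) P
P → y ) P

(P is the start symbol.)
No FIRST/FOLLOW conflicts.

Nullable non-terminals: P.

P: nullable alternative(s) P → ε; FOLLOW(P) = { $ }
  P → b B: FIRST \ {ε} = { 'b' } — disjoint from FOLLOW(P)
  P → * P: FIRST \ {ε} = { '*' } — disjoint from FOLLOW(P)
  P → ε: FIRST \ {ε} = { } — this is the only nullable alternative, skip
  P → ) P: FIRST \ {ε} = { ')' } — disjoint from FOLLOW(P)
  P → y ) P: FIRST \ {ε} = { 'y' } — disjoint from FOLLOW(P)

B has no nullable alternative, so no FIRST/FOLLOW check is needed there.

No FIRST/FOLLOW conflicts found.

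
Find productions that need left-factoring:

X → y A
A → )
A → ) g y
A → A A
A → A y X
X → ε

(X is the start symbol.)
Yes, A has productions with common prefix ')'; A has productions with common prefix 'A'

Left-factoring is needed when two productions for the same non-terminal
share a common prefix on the right-hand side.

Productions for X:
  X → y A
  X → ε
Productions for A:
  A → )
  A → ) g y
  A → A A
  A → A y X

Found common prefix ')' in productions for A
Found common prefix 'A' in productions for A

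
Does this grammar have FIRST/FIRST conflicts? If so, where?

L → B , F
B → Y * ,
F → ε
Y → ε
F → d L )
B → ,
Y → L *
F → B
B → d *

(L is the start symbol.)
Yes. B → Y '*' ',' / B → ',' on { ',' }; B → Y '*' ',' / B → d '*' on { 'd' }; F → d L ')' / F → B on { 'd' }

A FIRST/FIRST conflict occurs when two productions N → α and N → β for the same non-terminal have FIRST(α) ∩ FIRST(β) ≠ ∅ (with ε ∈ FIRST of a nullable right-hand side, so two nullable alternatives also conflict).

FIRST sets of the non-terminals at (or reachable through a nullable prefix from) the front of some alternative:
  FIRST(Y) = { '*', ',', 'd', ε }
  FIRST(B) = { '*', ',', 'd' }
  FIRST(L) = { '*', ',', 'd' }

Productions for B:
  B → Y * ,: FIRST = { '*', ',', 'd' }
  B → ,: FIRST = { ',' }
  B → d *: FIRST = { 'd' }
Productions for F:
  F → ε: FIRST = { ε }
  F → d L ): FIRST = { 'd' }
  F → B: FIRST = { '*', ',', 'd' }
Productions for Y:
  Y → ε: FIRST = { ε }
  Y → L *: FIRST = { '*', ',', 'd' }
L has only one production, so no FIRST/FIRST conflict is possible there.

Conflict for B: B → Y * , and B → ,
  Overlap: { ',' }
Conflict for B: B → Y * , and B → d *
  Overlap: { 'd' }
Conflict for F: F → d L ) and F → B
  Overlap: { 'd' }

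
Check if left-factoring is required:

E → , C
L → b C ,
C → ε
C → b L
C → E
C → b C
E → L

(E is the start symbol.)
Yes, C has productions with common prefix 'b'

Left-factoring is needed when two productions for the same non-terminal
share a common prefix on the right-hand side.

Productions for E:
  E → , C
  E → L
Productions for C:
  C → ε
  C → b L
  C → E
  C → b C

Found common prefix 'b' in productions for C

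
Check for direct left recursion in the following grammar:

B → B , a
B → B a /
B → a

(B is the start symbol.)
B → B , a: LEFT RECURSIVE (starts with B)
B → B a /: LEFT RECURSIVE (starts with B)
B → a: starts with a

The grammar has direct left recursion on: B.

Answer: Yes, B is left-recursive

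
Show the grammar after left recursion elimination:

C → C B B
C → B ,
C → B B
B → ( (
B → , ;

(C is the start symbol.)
C → B , C'
C → B B C'
C' → B B C'
C' → ε
B → ( (
B → , ;

C is directly left-recursive. The standard transformation for
  A → A α₁ | ... | A α_m | β₁ | ... | β_n
is
  A  → β₁ A' | ... | β_n A'
  A' → α₁ A' | ... | α_m A' | ε

C → B , becomes C → B , C'
C → B B becomes C → B B C'
C → C B B becomes C' → B B C'
Add C' → ε

Productions for other non-terminals are unchanged:
  B → ( (
  B → , ;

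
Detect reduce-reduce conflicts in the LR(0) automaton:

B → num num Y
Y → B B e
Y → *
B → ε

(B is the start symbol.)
A reduce-reduce conflict occurs when an LR(0) state has two complete items [A → α .] and [B → β .] — both call for a reduction, and with no lookahead the parser cannot choose between them.

Augment with B' → B and build the canonical LR(0) collection (I0 = CLOSURE({[B' → . B]}), then GOTO on every symbol after a dot until no new states appear). It has 9 states:
  I0: { [B → . num num Y], [B → .], [B' → . B] }  — shift, reduce
  I1: { [B' → B .] }  — accept
  I2: { [B → num . num Y] }  — shift
  I3: { [B → . num num Y], [B → .], [B → num num . Y], [Y → . *], [Y → . B B e] }  — shift, reduce
  I4: { [Y → * .] }  — reduce
  I5: { [B → . num num Y], [B → .], [Y → B . B e] }  — shift, reduce
  I6: { [B → num num Y .] }  — reduce
  I7: { [Y → B B . e] }  — shift
  I8: { [Y → B B e .] }  — reduce

No state contains more than one complete item.

Answer: No reduce-reduce conflicts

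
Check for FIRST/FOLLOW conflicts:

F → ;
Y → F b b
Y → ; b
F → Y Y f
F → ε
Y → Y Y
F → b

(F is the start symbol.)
A FIRST/FOLLOW conflict occurs when a non-terminal N has a nullable alternative N → β (β ⇒* ε) and another alternative N → α with FIRST(α) ∩ FOLLOW(N) ≠ ∅: on such a lookahead the parser cannot decide between expanding α and letting N vanish via β.

Nullable non-terminals: F.
FIRST sets used below: FIRST(Y) = { ';', 'b' }

F: nullable alternative(s) F → ε; FOLLOW(F) = { $, 'b' }
  F → ;: FIRST \ {ε} = { ';' } — disjoint from FOLLOW(F)
  F → Y Y f: FIRST \ {ε} = { ';', 'b' } — overlaps FOLLOW(F) on { 'b' }: CONFLICT
  F → ε: FIRST \ {ε} = { } — this is the only nullable alternative, skip
  F → b: FIRST \ {ε} = { 'b' } — overlaps FOLLOW(F) on { 'b' }: CONFLICT

Y has no nullable alternative, so no FIRST/FOLLOW check is needed there.

So the grammar has 2 FIRST/FOLLOW conflicts (marked CONFLICT above).

Answer: Yes. F → Y Y f with FOLLOW(F) on { 'b' }; F → b with FOLLOW(F) on { 'b' }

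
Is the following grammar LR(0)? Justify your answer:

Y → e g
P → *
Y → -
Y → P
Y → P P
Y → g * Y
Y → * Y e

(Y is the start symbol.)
No. Shift-reduce conflict between [P → * .] and [P → . *]

A grammar is LR(0) if no state in the canonical LR(0) collection has:
  - both a shift item (dot before a terminal) and a complete item (shift-reduce conflict), or
  - two or more complete items (reduce-reduce conflict; the accept item [Y' → Y .] counts as a complete item here).

Augment with Y' → Y and build the canonical LR(0) collection (I0 = CLOSURE({[Y' → . Y]}), then GOTO on every symbol after a dot until no new states appear). It has 14 states:
  I0: { [P → . *], [Y → . * Y e], [Y → . -], [Y → . P P], [Y → . P], [Y → . e g], [Y → . g * Y], [Y' → . Y] }  — shift
  I1: { [P → * .], [P → . *], [Y → * . Y e], [Y → . * Y e], [Y → . -], [Y → . P P], [Y → . P], [Y → . e g], [Y → . g * Y] }  — shift, reduce
  I2: { [Y → - .] }  — reduce
  I3: { [P → . *], [Y → P . P], [Y → P .] }  — shift, reduce
  I4: { [Y' → Y .] }  — accept
  I5: { [Y → e . g] }  — shift
  I6: { [Y → g . * Y] }  — shift
  I7: { [P → . *], [Y → . * Y e], [Y → . -], [Y → . P P], [Y → . P], [Y → . e g], [Y → . g * Y], [Y → g * . Y] }  — shift
  I8: { [Y → g * Y .] }  — reduce
  I9: { [Y → e g .] }  — reduce
  I10: { [P → * .] }  — reduce
  I11: { [Y → P P .] }  — reduce
  I12: { [Y → * Y . e] }  — shift
  I13: { [Y → * Y e .] }  — reduce

Conflict in state I1:
  Shift-reduce conflict between [P → * .] and [P → . *]
So the grammar is NOT LR(0).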